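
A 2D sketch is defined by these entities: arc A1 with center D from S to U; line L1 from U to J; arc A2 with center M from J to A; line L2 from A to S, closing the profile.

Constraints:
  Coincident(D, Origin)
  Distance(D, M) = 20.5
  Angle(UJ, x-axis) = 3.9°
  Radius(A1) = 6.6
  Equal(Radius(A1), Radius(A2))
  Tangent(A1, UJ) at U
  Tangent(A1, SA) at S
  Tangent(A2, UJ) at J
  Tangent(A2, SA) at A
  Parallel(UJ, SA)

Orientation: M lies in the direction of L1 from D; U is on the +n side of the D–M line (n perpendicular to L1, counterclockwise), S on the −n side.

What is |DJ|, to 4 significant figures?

21.54

The slot axis is L1's direction at 3.9°, so u = (cos 3.9°, sin 3.9°) = (0.9977, 0.06802) and n = (−sin 3.9°, cos 3.9°) = (-0.06802, 0.9977). D is at the origin and M lies 20.5 along u from D, so M = 20.5·u = (20.45, 1.394). Tangency of A1 to both parallel lines with radius 6.6 puts U and S at D ± 6.6·n: U = (-0.4489, 6.585), S = (0.4489, -6.585). Equal radii place J and A the same way about M: J = M + 6.6·n = (20.00, 7.979), A = M − 6.6·n = (20.90, -5.190). Then |DJ| = |J − D| = 21.54.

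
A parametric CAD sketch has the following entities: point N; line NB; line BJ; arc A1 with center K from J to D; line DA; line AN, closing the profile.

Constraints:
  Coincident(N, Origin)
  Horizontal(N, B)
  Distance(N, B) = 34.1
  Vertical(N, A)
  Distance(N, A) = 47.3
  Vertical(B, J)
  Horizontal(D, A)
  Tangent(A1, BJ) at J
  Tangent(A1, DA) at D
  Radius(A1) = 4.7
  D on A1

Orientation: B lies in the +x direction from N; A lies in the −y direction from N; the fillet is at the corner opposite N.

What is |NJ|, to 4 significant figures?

54.57

N is at the origin; N and B share the same y with |NB| = 34.1 and B on the +x side, so B = (34.10, 0.000). NA is vertical with |NA| = 47.3 and A on the −y side, so A = (0.000, -47.30). The virtual corner opposite N is at (34.10, -47.30). Since A1 is tangent to BJ there, KJ ⟂ BJ and the tangent condition forces KD to be normal to DA, with radius 4.7, so the center K sits 4.7 in from both sides at K = (29.40, -42.60). That places the tangent points at J = (34.10, -42.60) on BJ and D = (29.40, -47.30) on DA. Then |NJ| = |J − N| = 54.57.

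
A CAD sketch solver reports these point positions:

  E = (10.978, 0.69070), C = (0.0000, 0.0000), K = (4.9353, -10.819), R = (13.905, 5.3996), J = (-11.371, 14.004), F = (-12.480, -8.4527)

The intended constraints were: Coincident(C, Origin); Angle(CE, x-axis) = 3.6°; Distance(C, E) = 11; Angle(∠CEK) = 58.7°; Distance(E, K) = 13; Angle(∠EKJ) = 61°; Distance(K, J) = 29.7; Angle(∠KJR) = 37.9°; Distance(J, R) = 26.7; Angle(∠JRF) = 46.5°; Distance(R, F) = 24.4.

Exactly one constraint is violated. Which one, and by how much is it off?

Distance(R, F) = 24.4 — off by 5.40.

C = (0.00, 0.00) ✓; CE at 3.600° ✓; |CE| = 11.00 ✓; ∠CEK = 58.70° ✓; |EK| = 13.00 ✓; ∠EKJ = 61.00° ✓; |KJ| = 29.70 ✓; ∠KJR = 37.90° ✓; |JR| = 26.70 ✓; ∠JRF = 46.50° ✓; |RF| = 29.80 ✗.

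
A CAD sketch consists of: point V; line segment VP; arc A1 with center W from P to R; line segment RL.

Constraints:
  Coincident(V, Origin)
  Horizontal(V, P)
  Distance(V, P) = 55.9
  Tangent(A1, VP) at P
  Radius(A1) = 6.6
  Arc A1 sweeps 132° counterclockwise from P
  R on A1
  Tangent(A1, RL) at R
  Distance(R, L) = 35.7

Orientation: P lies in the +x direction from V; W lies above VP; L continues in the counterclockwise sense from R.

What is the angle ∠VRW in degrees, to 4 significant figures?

31.73°

V is at the origin; V and P share the same y with |VP| = 55.9 and P on the +x side, so P = (55.90, 0.000). Since A1 is tangent to VP there, WP ⟂ VP, so W = P + (0, 6.6) = (55.90, 6.600). On A1, P sits at bearing -90° from W; a 132° counterclockwise sweep puts R at bearing 42°, so R = W + 6.6·(cos 42°, sin 42°) = (60.80, 11.02). Then cos ∠VRW = RV·RW / (|RV||RW|), giving 31.73°.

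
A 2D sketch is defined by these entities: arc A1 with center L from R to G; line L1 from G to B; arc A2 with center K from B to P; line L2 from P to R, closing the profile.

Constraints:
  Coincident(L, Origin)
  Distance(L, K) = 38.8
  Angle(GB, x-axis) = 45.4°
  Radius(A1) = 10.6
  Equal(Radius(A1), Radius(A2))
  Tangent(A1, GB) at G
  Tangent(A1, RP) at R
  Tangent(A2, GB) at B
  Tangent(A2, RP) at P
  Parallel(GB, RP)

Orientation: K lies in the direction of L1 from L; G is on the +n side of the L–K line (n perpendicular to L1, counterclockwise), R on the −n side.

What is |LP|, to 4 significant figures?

40.22

The slot axis is L1's direction at 45.4°, so u = (cos 45.4°, sin 45.4°) = (0.7022, 0.7120) and n = (−sin 45.4°, cos 45.4°) = (-0.7120, 0.7022). L is at the origin and K lies 38.8 along u from L, so K = 38.8·u = (27.24, 27.63). Tangency of A1 to both parallel lines with radius 10.6 puts G and R at L ± 10.6·n: G = (-7.547, 7.443), R = (7.547, -7.443). Equal radii place B and P the same way about K: B = K + 10.6·n = (19.70, 35.07), P = K − 10.6·n = (34.79, 20.18). Then |LP| = |P − L| = 40.22.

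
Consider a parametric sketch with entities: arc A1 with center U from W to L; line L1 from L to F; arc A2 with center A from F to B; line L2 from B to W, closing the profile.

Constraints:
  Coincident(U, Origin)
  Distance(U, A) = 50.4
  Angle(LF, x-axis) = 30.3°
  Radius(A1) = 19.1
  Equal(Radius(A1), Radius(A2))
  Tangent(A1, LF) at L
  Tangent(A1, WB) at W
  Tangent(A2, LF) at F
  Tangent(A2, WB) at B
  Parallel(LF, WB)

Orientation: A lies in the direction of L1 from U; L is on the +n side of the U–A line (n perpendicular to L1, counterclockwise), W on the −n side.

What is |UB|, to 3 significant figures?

53.9

The slot axis is L1's direction at 30.3°, so u = (cos 30.3°, sin 30.3°) = (0.863, 0.505) and n = (−sin 30.3°, cos 30.3°) = (-0.505, 0.863). U is at the origin and A lies 50.4 along u from U, so A = 50.4·u = (43.5, 25.4). Tangency of A1 to both parallel lines with radius 19.1 puts L and W at U ± 19.1·n: L = (-9.64, 16.5), W = (9.64, -16.5). Equal radii place F and B the same way about A: F = A + 19.1·n = (33.9, 41.9), B = A − 19.1·n = (53.2, 8.94). Then |UB| = |B − U| = 53.9.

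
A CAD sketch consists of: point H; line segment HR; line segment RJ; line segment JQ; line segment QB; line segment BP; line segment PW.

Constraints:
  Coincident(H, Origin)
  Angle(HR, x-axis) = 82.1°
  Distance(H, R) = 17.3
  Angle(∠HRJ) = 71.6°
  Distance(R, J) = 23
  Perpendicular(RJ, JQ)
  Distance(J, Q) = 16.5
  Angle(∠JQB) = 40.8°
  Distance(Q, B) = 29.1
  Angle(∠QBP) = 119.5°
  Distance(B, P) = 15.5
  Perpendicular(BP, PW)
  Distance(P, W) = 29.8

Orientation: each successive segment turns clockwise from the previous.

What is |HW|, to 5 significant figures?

41.393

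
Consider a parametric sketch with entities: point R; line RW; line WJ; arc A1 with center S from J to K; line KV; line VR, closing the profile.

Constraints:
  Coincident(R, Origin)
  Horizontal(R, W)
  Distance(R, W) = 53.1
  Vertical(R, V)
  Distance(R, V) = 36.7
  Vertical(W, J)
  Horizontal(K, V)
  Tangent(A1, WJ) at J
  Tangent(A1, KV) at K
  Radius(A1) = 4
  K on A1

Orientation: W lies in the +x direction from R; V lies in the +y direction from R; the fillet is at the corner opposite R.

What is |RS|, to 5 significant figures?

58.992

R is at the origin; RW is horizontal with |RW| = 53.1 and W on the +x side, so W = (53.100, 0.0000). RV is vertical with |RV| = 36.7 and V on the +y side, so V = (0.0000, 36.700). The virtual corner opposite R is at (53.100, 36.700). A1 meets WJ tangentially, so SJ is at right angles to WJ and the tangent condition forces SK to be normal to KV, with radius 4.0, so the center S sits 4.0 in from both sides at S = (49.100, 32.700). Then |RS| = |S − R| = 58.992.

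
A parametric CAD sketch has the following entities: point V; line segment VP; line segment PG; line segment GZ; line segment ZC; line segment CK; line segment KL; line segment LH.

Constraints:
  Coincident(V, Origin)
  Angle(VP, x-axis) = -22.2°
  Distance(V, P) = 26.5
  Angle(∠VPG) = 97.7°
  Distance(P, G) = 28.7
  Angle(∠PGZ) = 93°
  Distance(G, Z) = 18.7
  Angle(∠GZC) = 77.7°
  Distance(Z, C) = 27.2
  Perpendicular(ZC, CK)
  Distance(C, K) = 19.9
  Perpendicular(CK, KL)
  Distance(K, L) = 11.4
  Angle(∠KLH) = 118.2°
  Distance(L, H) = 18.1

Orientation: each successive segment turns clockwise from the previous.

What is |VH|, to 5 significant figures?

29.561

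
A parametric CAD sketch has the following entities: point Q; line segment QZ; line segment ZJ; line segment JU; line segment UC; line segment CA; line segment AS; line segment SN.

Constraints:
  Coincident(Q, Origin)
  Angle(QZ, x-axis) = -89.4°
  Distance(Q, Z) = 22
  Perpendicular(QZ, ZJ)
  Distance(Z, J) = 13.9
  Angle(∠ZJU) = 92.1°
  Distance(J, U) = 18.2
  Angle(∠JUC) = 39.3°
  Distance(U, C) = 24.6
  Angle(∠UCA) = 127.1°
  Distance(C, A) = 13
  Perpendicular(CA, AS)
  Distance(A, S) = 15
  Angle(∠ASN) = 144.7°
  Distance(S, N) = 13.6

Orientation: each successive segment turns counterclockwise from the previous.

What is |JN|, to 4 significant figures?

11.00

Q is at the origin; QZ runs at -89.4° with length 22.0, so Z = (0.2304, -22.00). The perpendicularity gives ZJ at right angles to QZ, so ZJ runs at 0.6000°; with |ZJ| = 13.9, J = (14.13, -21.85). ∠ZJU = 92.1° gives JU at 88.50° from the x-axis; with |JU| = 18.2, U = (14.61, -3.659). ∠JUC = 39.3° gives UC at -130.8° from the x-axis; with |UC| = 24.6, C = (-1.468, -22.28). ∠UCA = 127.1° gives CA at -77.90° from the x-axis; with |CA| = 13.0, A = (1.257, -34.99). CA is perpendicular to AS, so AS runs at 12.10°; with |AS| = 15.0, S = (15.92, -31.85). ∠ASN = 144.7° gives SN at 47.40° from the x-axis; with |SN| = 13.6, N = (25.13, -21.84). Then |JN| = |N − J| = 11.00.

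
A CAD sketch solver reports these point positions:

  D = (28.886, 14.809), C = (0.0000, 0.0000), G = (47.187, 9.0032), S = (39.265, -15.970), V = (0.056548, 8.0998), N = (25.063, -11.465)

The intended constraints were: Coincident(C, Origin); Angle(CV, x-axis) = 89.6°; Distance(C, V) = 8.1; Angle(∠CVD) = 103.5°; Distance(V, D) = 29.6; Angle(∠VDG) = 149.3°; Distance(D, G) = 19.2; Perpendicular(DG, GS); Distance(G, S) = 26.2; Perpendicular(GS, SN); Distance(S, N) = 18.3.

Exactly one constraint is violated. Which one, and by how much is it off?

Distance(S, N) = 18.3 — off by 3.40.

C = (0.00, 0.00) ✓; CV at 89.60° ✓; |CV| = 8.100 ✓; ∠CVD = 103.5° ✓; |VD| = 29.60 ✓; ∠VDG = 149.3° ✓; |DG| = 19.20 ✓; ∠(DG, GS) = 90.00° ✓; |GS| = 26.20 ✓; ∠(GS, SN) = 90.00° ✓; |SN| = 14.90 ✗.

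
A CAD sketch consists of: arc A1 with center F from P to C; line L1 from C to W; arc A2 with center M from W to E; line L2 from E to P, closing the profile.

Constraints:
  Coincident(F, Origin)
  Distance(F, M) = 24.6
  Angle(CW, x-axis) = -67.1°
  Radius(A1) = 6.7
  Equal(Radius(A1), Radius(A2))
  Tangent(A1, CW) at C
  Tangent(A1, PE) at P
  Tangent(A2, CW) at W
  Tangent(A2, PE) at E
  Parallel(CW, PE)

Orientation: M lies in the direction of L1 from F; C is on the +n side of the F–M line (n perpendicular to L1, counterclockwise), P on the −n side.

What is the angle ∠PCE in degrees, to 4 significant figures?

61.42°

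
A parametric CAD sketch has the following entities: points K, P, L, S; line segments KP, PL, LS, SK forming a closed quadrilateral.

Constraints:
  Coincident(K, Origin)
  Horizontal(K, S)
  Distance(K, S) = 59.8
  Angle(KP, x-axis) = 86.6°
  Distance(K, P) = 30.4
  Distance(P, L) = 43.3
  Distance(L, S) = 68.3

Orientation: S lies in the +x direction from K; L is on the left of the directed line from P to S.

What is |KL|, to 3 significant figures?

69.5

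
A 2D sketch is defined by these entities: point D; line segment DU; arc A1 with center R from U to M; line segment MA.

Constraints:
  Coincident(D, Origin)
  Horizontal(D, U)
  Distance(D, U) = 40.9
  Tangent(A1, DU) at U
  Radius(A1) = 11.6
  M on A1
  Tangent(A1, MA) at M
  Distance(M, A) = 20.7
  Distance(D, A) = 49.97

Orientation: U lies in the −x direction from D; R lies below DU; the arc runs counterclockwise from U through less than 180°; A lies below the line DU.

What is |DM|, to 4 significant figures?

53.21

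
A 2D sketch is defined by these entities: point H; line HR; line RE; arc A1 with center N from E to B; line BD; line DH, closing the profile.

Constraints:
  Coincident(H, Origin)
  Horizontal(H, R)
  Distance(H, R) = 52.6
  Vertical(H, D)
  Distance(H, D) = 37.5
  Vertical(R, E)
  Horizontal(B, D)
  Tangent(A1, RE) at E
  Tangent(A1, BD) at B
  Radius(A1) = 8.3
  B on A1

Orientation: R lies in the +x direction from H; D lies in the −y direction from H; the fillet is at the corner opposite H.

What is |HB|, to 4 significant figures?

58.04

H is at the origin; H and R share the same y with |HR| = 52.6 and R on the +x side, so R = (52.60, 0.000). HD is vertical with |HD| = 37.5 and D on the −y side, so D = (0.000, -37.50). The virtual corner opposite H is at (52.60, -37.50). The tangent condition forces NE to be normal to RE and the tangent condition forces NB to be normal to BD, with radius 8.3, so the center N sits 8.3 in from both sides at N = (44.30, -29.20). That places the tangent points at E = (52.60, -29.20) on RE and B = (44.30, -37.50) on BD. Then |HB| = |B − H| = 58.04.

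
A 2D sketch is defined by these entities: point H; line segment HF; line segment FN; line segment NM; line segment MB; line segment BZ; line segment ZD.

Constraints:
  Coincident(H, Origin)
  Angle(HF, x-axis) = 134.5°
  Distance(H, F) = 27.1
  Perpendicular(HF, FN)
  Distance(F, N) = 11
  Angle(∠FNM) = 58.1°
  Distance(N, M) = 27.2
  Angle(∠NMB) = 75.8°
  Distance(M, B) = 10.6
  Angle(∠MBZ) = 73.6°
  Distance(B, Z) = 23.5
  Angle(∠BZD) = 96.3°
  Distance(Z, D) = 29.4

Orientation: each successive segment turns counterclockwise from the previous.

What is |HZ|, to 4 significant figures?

24.67

H is at the origin; HF runs at 134.5° with length 27.1, so F = (-18.99, 19.33). The perpendicularity gives FN at right angles to HF, so FN runs at -135.5°; with |FN| = 11.0, N = (-26.84, 11.62). ∠FNM = 58.1° gives NM at -13.60° from the x-axis; with |NM| = 27.2, M = (-0.4031, 5.223). ∠NMB = 75.8° gives MB at 90.60° from the x-axis; with |MB| = 10.6, B = (-0.5141, 15.82). ∠MBZ = 73.6° gives BZ at -163.0° from the x-axis; with |BZ| = 23.5, Z = (-22.99, 8.952). Then |HZ| = |Z − H| = 24.67.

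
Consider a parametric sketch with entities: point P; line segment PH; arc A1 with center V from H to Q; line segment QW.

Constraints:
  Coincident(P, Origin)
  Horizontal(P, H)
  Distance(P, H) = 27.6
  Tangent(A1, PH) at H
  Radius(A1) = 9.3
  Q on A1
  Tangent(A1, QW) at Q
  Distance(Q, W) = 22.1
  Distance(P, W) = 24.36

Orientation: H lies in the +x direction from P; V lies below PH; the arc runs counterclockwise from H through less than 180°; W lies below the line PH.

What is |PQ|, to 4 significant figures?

20.21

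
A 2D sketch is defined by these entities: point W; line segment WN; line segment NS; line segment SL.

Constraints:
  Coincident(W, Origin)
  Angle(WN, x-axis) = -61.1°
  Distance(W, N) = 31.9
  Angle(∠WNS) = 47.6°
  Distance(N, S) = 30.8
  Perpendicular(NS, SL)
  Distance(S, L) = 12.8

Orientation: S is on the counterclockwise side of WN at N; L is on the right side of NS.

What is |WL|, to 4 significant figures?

37.52

W is at the origin; WN runs at -61.1° with length 31.9, so N = 31.9·(cos -61.1°, sin -61.1°) = (15.42, -27.93). ∠WNS = 47.6°, so NS runs at -61.1° + (180° − 47.6°) = 71.30° from the x-axis; with |NS| = 30.8, S = N + 30.8·(cos 71.30°, sin 71.30°) = (25.29, 1.247). The perpendicularity gives SL at right angles to NS; with |SL| = 12.8 on the right of NS, L = S + 12.8·(0.9472, -0.3206) = (37.42, -2.857). Then |WL| = |L − W| = 37.52.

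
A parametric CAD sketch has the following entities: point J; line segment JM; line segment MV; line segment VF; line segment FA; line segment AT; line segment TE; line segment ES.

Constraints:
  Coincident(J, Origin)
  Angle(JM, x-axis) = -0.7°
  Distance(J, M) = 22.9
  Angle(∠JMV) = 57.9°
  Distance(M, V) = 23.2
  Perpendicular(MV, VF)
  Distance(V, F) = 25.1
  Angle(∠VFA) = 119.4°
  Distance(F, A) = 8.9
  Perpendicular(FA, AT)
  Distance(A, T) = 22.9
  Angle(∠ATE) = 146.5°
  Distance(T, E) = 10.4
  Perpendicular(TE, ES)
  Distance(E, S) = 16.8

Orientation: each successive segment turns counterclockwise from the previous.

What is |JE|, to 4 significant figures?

21.50

J is at the origin; JM runs at -0.7° with length 22.9, so M = (22.90, -0.2798). ∠JMV = 57.9° gives MV at 121.4° from the x-axis; with |MV| = 23.2, V = (10.81, 19.52). The perpendicularity gives VF at right angles to MV, so VF runs at -148.6°; with |VF| = 25.1, F = (-10.61, 6.445). ∠VFA = 119.4° gives FA at -88.00° from the x-axis; with |FA| = 8.9, A = (-10.30, -2.449). FA is perpendicular to AT, so AT runs at 2.000°; with |AT| = 22.9, T = (12.58, -1.650). ∠ATE = 146.5° gives TE at 35.50° from the x-axis; with |TE| = 10.4, E = (21.05, 4.389). Then |JE| = |E − J| = 21.50.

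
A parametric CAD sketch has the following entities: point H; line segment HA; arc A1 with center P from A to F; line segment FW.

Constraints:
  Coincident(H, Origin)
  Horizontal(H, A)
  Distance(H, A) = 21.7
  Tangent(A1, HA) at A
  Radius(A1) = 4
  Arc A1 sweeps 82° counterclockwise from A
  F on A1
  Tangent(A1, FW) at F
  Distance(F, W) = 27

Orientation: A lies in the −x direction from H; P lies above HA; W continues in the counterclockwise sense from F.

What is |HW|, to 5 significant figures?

33.262

On A1, A sits at bearing -90° from P; an 82° counterclockwise sweep puts F at bearing -8°, so F = P + 4.0·(cos -8°, sin -8°) = (-17.739, 3.4433). A1 meets FW tangentially, so PF is at right angles to FW, so FW runs along (−sin -8°, cos -8°); with |FW| = 27.0, W = (-13.981, 30.181). Then |HW| = |W − H| = 33.262.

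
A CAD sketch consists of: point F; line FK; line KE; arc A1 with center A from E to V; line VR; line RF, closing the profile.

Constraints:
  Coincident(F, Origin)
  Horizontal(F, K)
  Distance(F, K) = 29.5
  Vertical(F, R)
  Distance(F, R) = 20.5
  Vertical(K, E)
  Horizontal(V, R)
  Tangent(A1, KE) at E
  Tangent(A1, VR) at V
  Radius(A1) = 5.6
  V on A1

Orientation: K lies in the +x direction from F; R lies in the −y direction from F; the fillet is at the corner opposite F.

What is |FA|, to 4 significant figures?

28.16

F is at the origin; FK is horizontal with |FK| = 29.5 and K on the +x side, so K = (29.50, 0.000). FR is vertical with |FR| = 20.5 and R on the −y side, so R = (0.000, -20.50). The virtual corner opposite F is at (29.50, -20.50). Tangency of A1 to KE means the radius AE is perpendicular to KE and the tangent condition forces AV to be normal to VR, with radius 5.6, so the center A sits 5.6 in from both sides at A = (23.90, -14.90). Then |FA| = |A − F| = 28.16.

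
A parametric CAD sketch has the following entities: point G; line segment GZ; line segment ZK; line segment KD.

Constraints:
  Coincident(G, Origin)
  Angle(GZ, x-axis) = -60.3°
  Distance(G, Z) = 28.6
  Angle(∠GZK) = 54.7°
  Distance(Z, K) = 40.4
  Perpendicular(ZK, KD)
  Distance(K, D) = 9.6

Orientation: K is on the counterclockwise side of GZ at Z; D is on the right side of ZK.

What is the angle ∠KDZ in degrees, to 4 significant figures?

76.63°

G is at the origin; GZ runs at -60.3° with length 28.6, so Z = 28.6·(cos -60.3°, sin -60.3°) = (14.17, -24.84). ∠GZK = 54.7°, so ZK runs at -60.3° + (180° − 54.7°) = 65.00° from the x-axis; with |ZK| = 40.4, K = Z + 40.4·(cos 65.00°, sin 65.00°) = (31.24, 11.77). The perpendicularity gives KD at right angles to ZK; with |KD| = 9.6 on the right of ZK, D = K + 9.6·(0.9063, -0.4226) = (39.94, 7.715). Then cos ∠KDZ = DK·DZ / (|DK||DZ|), giving 76.63°.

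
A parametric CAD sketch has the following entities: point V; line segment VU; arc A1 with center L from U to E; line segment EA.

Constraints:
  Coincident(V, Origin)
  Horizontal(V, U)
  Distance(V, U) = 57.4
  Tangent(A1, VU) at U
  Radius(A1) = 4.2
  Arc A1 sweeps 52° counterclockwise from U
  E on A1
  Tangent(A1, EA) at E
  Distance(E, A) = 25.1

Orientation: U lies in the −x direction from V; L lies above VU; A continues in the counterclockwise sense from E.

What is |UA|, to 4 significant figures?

28.46

V is at the origin; V and U share the same y with |VU| = 57.4 and U on the −x side, so U = (-57.40, 0.000). The tangent condition forces LU to be normal to VU, so L = U + (0, 4.2) = (-57.40, 4.200). On A1, U sits at bearing -90° from L; a 52° counterclockwise sweep puts E at bearing -38°, so E = L + 4.2·(cos -38°, sin -38°) = (-54.09, 1.614). Since A1 is tangent to EA there, LE ⟂ EA, so EA runs along (−sin -38°, cos -38°); with |EA| = 25.1, A = (-38.64, 21.39). Then |UA| = |A − U| = 28.46.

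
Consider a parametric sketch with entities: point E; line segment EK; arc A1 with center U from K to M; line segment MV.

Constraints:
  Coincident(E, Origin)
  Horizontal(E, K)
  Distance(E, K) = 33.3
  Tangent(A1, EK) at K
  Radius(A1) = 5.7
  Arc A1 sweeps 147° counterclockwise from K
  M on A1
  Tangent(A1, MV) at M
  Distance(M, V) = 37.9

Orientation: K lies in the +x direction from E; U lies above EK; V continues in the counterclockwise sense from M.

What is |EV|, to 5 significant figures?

31.463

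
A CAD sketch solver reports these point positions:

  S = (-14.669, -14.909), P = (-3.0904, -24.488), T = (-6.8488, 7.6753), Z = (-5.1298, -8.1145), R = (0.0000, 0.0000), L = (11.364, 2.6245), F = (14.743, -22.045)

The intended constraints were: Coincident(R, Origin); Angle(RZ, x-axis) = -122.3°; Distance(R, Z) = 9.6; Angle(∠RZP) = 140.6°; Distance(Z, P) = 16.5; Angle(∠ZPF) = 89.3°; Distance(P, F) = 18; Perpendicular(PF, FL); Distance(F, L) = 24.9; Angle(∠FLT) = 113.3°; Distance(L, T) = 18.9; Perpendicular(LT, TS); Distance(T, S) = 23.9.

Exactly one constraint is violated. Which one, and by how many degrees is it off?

Perpendicular(LT, TS) — off by 3.60°.

R = (0.00, 0.00) ✓; RZ at -122.3° ✓; |RZ| = 9.600 ✓; ∠RZP = 140.6° ✓; |ZP| = 16.50 ✓; ∠ZPF = 89.30° ✓; |PF| = 18.00 ✓; ∠(PF, FL) = 90.00° ✓; |FL| = 24.90 ✓; ∠FLT = 113.3° ✓; |LT| = 18.90 ✓; ∠(LT, TS) = 86.40° ✗; |TS| = 23.90 ✓.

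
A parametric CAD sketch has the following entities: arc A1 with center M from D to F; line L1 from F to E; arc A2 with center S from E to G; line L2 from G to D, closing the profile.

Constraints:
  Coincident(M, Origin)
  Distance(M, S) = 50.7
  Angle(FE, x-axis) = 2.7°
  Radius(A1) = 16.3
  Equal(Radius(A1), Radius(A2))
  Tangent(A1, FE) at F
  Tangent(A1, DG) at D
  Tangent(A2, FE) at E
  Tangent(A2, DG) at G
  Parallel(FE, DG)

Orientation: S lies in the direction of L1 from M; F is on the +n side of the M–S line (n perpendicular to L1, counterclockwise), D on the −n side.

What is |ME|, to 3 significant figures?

53.3

The slot axis is L1's direction at 2.7°, so u = (cos 2.7°, sin 2.7°) = (0.999, 0.0471) and n = (−sin 2.7°, cos 2.7°) = (-0.0471, 0.999). M is at the origin and S lies 50.7 along u from M, so S = 50.7·u = (50.6, 2.39). Tangency of A1 to both parallel lines with radius 16.3 puts F and D at M ± 16.3·n: F = (-0.768, 16.3), D = (0.768, -16.3). Equal radii place E and G the same way about S: E = S + 16.3·n = (49.9, 18.7), G = S − 16.3·n = (51.4, -13.9). Then |ME| = |E − M| = 53.3.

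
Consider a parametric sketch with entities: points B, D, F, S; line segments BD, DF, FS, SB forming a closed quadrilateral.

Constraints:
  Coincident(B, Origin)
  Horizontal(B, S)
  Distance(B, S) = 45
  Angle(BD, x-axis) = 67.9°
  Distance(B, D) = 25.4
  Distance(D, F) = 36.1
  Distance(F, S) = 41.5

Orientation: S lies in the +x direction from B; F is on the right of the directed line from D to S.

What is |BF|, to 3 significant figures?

13.4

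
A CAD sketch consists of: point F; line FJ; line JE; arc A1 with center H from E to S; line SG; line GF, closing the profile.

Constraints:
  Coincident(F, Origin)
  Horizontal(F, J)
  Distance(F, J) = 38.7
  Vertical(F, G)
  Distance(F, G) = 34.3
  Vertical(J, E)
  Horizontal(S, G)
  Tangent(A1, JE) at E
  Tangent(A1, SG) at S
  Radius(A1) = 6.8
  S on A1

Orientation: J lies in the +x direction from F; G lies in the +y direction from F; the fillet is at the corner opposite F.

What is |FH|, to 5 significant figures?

42.117

F is at the origin; FJ is horizontal with |FJ| = 38.7 and J on the +x side, so J = (38.700, 0.0000). F and G share the same x with |FG| = 34.3 and G on the +y side, so G = (0.0000, 34.300). The virtual corner opposite F is at (38.700, 34.300). The tangent condition forces HE to be normal to JE and the tangent condition forces HS to be normal to SG, with radius 6.8, so the center H sits 6.8 in from both sides at H = (31.900, 27.500). Then |FH| = |H − F| = 42.117.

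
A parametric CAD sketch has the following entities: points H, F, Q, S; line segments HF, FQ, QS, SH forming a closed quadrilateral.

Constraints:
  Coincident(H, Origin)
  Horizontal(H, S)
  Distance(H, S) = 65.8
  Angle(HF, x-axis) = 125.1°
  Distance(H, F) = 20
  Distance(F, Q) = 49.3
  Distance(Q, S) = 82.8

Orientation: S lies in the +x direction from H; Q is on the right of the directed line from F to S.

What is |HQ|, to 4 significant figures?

34.46

Checks: |FQ| = 49.30 ✓; |QS| = 82.80 ✓.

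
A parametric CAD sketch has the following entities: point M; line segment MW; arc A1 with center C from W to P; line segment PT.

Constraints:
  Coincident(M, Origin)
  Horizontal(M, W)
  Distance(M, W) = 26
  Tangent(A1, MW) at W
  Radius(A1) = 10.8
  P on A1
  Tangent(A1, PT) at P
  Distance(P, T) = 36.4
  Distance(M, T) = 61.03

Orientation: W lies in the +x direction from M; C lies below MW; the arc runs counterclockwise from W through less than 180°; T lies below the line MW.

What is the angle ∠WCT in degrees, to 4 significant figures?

158.4°

Checks: ∠(CW, WM) = 90.00° ✓; |CP| = 10.80 ✓; ∠(CP, PT) = 90.00° ✓; |PT| = 36.40 ✓; |MT| = 61.03 ✓.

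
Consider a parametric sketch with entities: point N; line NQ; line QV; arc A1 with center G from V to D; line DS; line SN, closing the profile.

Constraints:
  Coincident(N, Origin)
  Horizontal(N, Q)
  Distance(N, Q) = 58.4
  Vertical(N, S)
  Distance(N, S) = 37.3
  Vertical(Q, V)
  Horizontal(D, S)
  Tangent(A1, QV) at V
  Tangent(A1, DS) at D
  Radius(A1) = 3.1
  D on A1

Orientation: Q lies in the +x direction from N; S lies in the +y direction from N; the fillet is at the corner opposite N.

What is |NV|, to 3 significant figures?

67.7

N is at the origin; NQ is horizontal with |NQ| = 58.4 and Q on the +x side, so Q = (58.4, 0.00). NS is vertical with |NS| = 37.3 and S on the +y side, so S = (0.00, 37.3). The virtual corner opposite N is at (58.4, 37.3). Since A1 is tangent to QV there, GV ⟂ QV and A1 meets DS tangentially, so GD is at right angles to DS, with radius 3.1, so the center G sits 3.1 in from both sides at G = (55.3, 34.2). That places the tangent points at V = (58.4, 34.2) on QV and D = (55.3, 37.3) on DS. Then |NV| = |V − N| = 67.7.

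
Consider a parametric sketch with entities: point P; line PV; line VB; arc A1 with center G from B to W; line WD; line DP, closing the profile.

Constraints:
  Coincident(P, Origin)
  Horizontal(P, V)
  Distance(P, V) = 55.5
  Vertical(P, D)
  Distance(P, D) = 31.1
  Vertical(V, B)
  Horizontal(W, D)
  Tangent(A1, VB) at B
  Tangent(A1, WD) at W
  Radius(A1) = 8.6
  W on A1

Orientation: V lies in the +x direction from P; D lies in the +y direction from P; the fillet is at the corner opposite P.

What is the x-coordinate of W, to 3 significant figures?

46.9

P is at the origin; PV is horizontal with |PV| = 55.5 and V on the +x side, so V = (55.5, 0.00). PD is vertical with |PD| = 31.1 and D on the +y side, so D = (0.00, 31.1). The virtual corner opposite P is at (55.5, 31.1). Since A1 is tangent to VB there, GB ⟂ VB and since A1 is tangent to WD there, GW ⟂ WD, with radius 8.6, so the center G sits 8.6 in from both sides at G = (46.9, 22.5). That places the tangent points at B = (55.5, 22.5) on VB and W = (46.9, 31.1) on WD. So W.x = 46.9.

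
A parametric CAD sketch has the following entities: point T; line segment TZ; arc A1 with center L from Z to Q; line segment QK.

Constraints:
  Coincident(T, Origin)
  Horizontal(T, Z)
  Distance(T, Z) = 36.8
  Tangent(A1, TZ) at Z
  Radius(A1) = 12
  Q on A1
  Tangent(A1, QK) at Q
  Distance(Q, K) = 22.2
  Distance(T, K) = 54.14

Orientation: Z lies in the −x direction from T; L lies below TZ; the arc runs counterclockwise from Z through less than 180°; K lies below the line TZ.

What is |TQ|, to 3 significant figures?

50.7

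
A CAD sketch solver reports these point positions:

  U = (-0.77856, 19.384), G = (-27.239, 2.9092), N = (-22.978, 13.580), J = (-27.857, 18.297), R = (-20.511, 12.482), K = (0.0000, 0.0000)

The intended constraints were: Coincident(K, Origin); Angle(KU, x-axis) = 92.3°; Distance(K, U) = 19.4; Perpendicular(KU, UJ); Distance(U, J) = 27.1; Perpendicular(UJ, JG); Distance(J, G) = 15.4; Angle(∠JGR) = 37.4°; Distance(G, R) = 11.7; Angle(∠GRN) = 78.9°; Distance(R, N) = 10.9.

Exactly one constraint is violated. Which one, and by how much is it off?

Distance(R, N) = 10.9 — off by 8.20.

K = (0.00, 0.00) ✓; KU at 92.30° ✓; |KU| = 19.40 ✓; ∠(KU, UJ) = 90.00° ✓; |UJ| = 27.10 ✓; ∠(UJ, JG) = 90.00° ✓; |JG| = 15.40 ✓; ∠JGR = 37.40° ✓; |GR| = 11.70 ✓; ∠GRN = 78.89° ✓; |RN| = 2.700 ✗.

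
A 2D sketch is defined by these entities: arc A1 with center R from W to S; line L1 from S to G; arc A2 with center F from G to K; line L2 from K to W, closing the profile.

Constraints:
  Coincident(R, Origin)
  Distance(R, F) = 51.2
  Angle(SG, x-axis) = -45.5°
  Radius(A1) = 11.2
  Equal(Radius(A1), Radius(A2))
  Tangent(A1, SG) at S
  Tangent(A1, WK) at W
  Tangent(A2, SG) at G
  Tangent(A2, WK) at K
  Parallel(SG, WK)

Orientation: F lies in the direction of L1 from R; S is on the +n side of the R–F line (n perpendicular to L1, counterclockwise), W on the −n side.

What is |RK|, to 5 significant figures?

52.411

Tangency of A1 to both parallel lines with radius 11.2 puts S and W at R ± 11.2·n: S = (7.9884, 7.8502), W = (-7.9884, -7.8502). Equal radii place G and K the same way about F: G = F + 11.2·n = (43.875, -28.668), K = F − 11.2·n = (27.898, -44.369). Then |RK| = |K − R| = 52.411.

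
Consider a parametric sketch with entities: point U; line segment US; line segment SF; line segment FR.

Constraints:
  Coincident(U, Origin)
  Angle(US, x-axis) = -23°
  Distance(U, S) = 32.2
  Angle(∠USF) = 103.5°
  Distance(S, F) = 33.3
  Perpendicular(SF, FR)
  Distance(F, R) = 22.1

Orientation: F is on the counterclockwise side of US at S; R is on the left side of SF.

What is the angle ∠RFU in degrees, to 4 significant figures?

52.51°

∠USF = 103.5°, so SF runs at -23.0° + (180° − 103.5°) = 53.50° from the x-axis; with |SF| = 33.3, F = S + 33.3·(cos 53.50°, sin 53.50°) = (49.45, 14.19). SF is perpendicular to FR; with |FR| = 22.1 on the left of SF, R = F + 22.1·(-0.8039, 0.5948) = (31.68, 27.33). Then cos ∠RFU = FR·FU / (|FR||FU|), giving 52.51°.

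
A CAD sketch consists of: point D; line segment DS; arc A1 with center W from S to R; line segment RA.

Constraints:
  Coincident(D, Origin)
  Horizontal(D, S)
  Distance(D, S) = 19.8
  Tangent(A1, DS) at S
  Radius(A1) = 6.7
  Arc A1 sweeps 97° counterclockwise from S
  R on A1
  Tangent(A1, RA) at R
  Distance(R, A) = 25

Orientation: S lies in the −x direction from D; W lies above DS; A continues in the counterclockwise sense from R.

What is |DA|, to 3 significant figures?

36.2

On A1, S sits at bearing -90° from W; a 97° counterclockwise sweep puts R at bearing 7°, so R = W + 6.7·(cos 7°, sin 7°) = (-13.1, 7.52). Tangency of A1 to RA means the radius WR is perpendicular to RA, so RA runs along (−sin 7°, cos 7°); with |RA| = 25.0, A = (-16.2, 32.3). Then |DA| = |A − D| = 36.2.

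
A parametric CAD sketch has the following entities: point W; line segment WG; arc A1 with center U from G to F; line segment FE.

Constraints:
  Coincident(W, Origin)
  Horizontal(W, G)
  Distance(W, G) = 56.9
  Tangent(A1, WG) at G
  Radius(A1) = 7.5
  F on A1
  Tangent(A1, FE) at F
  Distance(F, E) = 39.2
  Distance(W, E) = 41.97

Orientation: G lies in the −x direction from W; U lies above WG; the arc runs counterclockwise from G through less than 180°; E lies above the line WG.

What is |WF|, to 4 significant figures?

51.20

W is at the origin; W and G share the same y with |WG| = 56.9 and G on the −x side, so G = (-56.90, 0.000). Tangency of A1 to WG means the radius UG is perpendicular to WG, so U = G + (0, 7.5) = (-56.90, 7.500). Since UF ⟂ FE (tangency), |UE| = √(7.5² + 39.2²) = 39.91 regardless of where F sits on A1. So E lies on both circle(W, 41.97) and circle(U, 39.91); the above-WG intersection is E = (-26.09, 32.87). F is the foot of the tangent from E: F = (-51.13, 2.710).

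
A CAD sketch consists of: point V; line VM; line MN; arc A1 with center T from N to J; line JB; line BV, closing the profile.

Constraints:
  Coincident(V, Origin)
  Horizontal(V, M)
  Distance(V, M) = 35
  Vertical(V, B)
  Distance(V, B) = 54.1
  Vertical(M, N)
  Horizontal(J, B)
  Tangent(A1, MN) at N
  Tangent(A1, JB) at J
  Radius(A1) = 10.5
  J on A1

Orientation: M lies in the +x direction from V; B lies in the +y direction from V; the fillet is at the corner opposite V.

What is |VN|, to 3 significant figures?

55.9

The virtual corner opposite V is at (35.0, 54.1). Since A1 is tangent to MN there, TN ⟂ MN and A1 meets JB tangentially, so TJ is at right angles to JB, with radius 10.5, so the center T sits 10.5 in from both sides at T = (24.5, 43.6). That places the tangent points at N = (35.0, 43.6) on MN and J = (24.5, 54.1) on JB. Then |VN| = |N − V| = 55.9.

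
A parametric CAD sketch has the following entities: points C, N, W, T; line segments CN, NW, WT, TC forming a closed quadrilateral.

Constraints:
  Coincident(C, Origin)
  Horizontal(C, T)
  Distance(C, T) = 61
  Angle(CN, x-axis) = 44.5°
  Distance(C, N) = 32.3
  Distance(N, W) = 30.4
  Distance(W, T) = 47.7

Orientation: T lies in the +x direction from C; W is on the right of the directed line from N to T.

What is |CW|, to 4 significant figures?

15.09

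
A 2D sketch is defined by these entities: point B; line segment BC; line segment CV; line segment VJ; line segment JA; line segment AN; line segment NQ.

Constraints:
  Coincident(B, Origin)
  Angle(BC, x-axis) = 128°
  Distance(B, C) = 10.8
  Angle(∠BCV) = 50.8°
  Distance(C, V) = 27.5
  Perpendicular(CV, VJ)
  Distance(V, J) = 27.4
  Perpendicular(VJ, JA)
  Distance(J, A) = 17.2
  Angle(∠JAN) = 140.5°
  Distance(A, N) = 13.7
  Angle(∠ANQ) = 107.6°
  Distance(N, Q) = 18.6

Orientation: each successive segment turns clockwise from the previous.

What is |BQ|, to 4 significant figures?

6.943

B is at the origin; BC runs at 128.0° with length 10.8, so C = (-6.649, 8.511). ∠BCV = 50.8° gives CV at -1.200° from the x-axis; with |CV| = 27.5, V = (20.84, 7.935). CV is perpendicular to VJ, so VJ runs at -91.20°; with |VJ| = 27.4, J = (20.27, -19.46). VJ ⟂ JA, so JA runs at 178.8°; with |JA| = 17.2, A = (3.075, -19.10). ∠JAN = 140.5° gives AN at 139.3° from the x-axis; with |AN| = 13.7, N = (-7.312, -10.17). ∠ANQ = 107.6° gives NQ at 66.90° from the x-axis; with |NQ| = 18.6, Q = (-0.01420, 6.943). Then |BQ| = |Q − B| = 6.943.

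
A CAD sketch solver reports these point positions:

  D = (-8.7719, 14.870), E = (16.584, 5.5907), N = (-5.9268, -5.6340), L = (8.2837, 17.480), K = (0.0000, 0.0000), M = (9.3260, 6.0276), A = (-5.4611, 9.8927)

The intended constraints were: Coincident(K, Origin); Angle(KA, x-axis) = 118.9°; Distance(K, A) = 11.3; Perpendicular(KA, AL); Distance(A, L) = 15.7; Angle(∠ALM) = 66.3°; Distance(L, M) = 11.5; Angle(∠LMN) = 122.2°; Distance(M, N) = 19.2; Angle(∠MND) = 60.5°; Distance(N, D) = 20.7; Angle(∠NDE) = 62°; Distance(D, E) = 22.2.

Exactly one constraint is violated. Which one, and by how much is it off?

Distance(D, E) = 22.2 — off by 4.80.

K = (0.00, 0.00) ✓; KA at 118.9° ✓; |KA| = 11.30 ✓; ∠(KA, AL) = 90.00° ✓; |AL| = 15.70 ✓; ∠ALM = 66.30° ✓; |LM| = 11.50 ✓; ∠LMN = 122.2° ✓; |MN| = 19.20 ✓; ∠MND = 60.50° ✓; |ND| = 20.70 ✓; ∠NDE = 62.00° ✓; |DE| = 27.00 ✗.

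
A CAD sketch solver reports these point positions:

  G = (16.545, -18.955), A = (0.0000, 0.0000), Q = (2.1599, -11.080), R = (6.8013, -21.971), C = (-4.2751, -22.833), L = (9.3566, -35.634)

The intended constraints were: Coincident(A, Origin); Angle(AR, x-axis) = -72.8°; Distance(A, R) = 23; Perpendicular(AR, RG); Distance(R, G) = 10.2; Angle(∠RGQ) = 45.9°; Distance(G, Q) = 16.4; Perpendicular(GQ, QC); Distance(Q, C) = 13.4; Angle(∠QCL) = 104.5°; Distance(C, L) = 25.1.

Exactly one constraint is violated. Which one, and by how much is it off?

Distance(C, L) = 25.1 — off by 6.40.

A = (0.00, 0.00) ✓; AR at -72.80° ✓; |AR| = 23.00 ✓; ∠(AR, RG) = 90.00° ✓; |RG| = 10.20 ✓; ∠RGQ = 45.90° ✓; |GQ| = 16.40 ✓; ∠(GQ, QC) = 90.00° ✓; |QC| = 13.40 ✓; ∠QCL = 104.5° ✓; |CL| = 18.70 ✗.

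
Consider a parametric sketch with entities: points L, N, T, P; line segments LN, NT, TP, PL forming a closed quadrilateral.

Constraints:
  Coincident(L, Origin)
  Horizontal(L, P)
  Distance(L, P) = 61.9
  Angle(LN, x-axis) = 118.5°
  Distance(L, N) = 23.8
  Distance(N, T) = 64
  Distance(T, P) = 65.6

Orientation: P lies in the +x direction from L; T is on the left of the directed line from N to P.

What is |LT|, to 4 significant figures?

72.25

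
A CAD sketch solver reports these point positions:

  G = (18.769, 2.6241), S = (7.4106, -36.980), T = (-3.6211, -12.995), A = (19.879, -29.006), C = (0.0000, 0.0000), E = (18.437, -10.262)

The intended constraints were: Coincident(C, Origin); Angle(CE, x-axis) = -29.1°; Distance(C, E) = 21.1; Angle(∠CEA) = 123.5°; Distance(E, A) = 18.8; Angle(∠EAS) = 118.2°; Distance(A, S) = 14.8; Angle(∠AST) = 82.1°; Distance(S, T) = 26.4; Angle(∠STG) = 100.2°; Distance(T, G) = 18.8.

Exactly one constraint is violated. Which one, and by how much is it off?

Distance(T, G) = 18.8 — off by 8.50.

C = (0.00, 0.00) ✓; CE at -29.10° ✓; |CE| = 21.10 ✓; ∠CEA = 123.5° ✓; |EA| = 18.80 ✓; ∠EAS = 118.2° ✓; |AS| = 14.80 ✓; ∠AST = 82.10° ✓; |ST| = 26.40 ✓; ∠STG = 100.2° ✓; |TG| = 27.30 ✗.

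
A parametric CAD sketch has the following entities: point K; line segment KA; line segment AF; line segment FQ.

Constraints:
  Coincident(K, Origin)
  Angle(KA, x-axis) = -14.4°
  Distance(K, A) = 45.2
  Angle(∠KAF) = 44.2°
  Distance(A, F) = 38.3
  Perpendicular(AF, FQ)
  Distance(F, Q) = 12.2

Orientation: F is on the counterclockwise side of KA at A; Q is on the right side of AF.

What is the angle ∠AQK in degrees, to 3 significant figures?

64.6°

∠KAF = 44.2°, so AF runs at -14.4° + (180° − 44.2°) = 121° from the x-axis; with |AF| = 38.3, F = A + 38.3·(cos 121°, sin 121°) = (23.8, 21.5). The perpendicularity gives FQ at right angles to AF; with |FQ| = 12.2 on the right of AF, Q = F + 12.2·(0.854, 0.521) = (34.2, 27.8). Then cos ∠AQK = QA·QK / (|QA||QK|), giving 64.6°.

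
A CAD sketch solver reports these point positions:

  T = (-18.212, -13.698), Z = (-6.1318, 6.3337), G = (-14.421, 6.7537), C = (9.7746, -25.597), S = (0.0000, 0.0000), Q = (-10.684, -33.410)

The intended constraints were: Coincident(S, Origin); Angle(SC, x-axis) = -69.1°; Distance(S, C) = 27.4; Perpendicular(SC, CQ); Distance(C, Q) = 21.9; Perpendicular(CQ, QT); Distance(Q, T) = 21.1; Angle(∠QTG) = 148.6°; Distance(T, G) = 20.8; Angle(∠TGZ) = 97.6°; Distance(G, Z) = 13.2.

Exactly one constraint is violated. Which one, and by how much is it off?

Distance(G, Z) = 13.2 — off by 4.90.

S = (0.00, 0.00) ✓; SC at -69.10° ✓; |SC| = 27.40 ✓; ∠(SC, CQ) = 90.00° ✓; |CQ| = 21.90 ✓; ∠(CQ, QT) = 90.00° ✓; |QT| = 21.10 ✓; ∠QTG = 148.6° ✓; |TG| = 20.80 ✓; ∠TGZ = 97.60° ✓; |GZ| = 8.300 ✗.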